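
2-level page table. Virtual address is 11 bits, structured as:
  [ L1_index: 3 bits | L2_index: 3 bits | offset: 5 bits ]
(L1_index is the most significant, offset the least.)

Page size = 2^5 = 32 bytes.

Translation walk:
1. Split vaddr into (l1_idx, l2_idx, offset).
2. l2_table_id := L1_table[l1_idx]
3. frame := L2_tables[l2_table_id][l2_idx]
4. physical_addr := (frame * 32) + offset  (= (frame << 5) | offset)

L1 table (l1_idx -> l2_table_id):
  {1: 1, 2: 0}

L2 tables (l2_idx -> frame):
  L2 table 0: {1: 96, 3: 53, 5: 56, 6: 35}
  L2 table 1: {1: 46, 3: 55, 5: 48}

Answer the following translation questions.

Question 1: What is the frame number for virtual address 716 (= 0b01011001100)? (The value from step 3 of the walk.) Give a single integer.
Answer: 35

Derivation:
vaddr = 716: l1_idx=2, l2_idx=6
L1[2] = 0; L2[0][6] = 35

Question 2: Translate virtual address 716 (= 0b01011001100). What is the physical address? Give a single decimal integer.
vaddr = 716 = 0b01011001100
Split: l1_idx=2, l2_idx=6, offset=12
L1[2] = 0
L2[0][6] = 35
paddr = 35 * 32 + 12 = 1132

Answer: 1132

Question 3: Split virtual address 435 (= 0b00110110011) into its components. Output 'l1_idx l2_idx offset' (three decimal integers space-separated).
Answer: 1 5 19

Derivation:
vaddr = 435 = 0b00110110011
  top 3 bits -> l1_idx = 1
  next 3 bits -> l2_idx = 5
  bottom 5 bits -> offset = 19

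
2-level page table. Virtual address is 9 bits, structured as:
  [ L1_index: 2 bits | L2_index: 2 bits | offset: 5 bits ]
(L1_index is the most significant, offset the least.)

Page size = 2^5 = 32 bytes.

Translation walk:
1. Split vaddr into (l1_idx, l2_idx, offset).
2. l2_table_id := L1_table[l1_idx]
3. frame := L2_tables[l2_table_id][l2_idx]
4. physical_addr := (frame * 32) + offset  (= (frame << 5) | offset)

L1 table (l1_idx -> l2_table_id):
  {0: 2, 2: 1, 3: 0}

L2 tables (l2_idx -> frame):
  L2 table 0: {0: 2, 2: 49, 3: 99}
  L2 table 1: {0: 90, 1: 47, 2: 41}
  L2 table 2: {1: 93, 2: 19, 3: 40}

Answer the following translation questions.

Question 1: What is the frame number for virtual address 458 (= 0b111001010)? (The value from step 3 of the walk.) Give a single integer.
Answer: 49

Derivation:
vaddr = 458: l1_idx=3, l2_idx=2
L1[3] = 0; L2[0][2] = 49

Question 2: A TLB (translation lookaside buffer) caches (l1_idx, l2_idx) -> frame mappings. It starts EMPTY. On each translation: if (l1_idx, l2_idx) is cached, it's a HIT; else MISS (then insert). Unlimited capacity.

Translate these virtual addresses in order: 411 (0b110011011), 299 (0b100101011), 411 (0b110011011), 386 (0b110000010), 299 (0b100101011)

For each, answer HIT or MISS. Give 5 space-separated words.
vaddr=411: (3,0) not in TLB -> MISS, insert
vaddr=299: (2,1) not in TLB -> MISS, insert
vaddr=411: (3,0) in TLB -> HIT
vaddr=386: (3,0) in TLB -> HIT
vaddr=299: (2,1) in TLB -> HIT

Answer: MISS MISS HIT HIT HIT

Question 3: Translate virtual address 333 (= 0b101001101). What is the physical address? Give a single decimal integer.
vaddr = 333 = 0b101001101
Split: l1_idx=2, l2_idx=2, offset=13
L1[2] = 1
L2[1][2] = 41
paddr = 41 * 32 + 13 = 1325

Answer: 1325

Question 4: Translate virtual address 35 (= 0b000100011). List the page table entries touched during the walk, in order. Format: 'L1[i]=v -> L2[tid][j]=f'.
vaddr = 35 = 0b000100011
Split: l1_idx=0, l2_idx=1, offset=3

Answer: L1[0]=2 -> L2[2][1]=93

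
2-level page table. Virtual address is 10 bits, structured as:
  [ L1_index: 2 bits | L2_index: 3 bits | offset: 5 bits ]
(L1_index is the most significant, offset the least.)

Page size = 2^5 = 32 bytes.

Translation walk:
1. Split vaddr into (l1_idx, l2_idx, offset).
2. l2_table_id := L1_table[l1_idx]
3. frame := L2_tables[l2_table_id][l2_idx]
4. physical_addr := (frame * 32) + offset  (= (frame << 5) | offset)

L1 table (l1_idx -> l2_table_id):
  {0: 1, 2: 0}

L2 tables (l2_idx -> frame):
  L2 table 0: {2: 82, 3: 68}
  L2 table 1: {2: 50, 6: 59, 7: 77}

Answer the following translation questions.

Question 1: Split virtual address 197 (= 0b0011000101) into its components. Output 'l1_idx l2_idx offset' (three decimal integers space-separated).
vaddr = 197 = 0b0011000101
  top 2 bits -> l1_idx = 0
  next 3 bits -> l2_idx = 6
  bottom 5 bits -> offset = 5

Answer: 0 6 5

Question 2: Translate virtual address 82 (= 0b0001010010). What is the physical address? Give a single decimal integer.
vaddr = 82 = 0b0001010010
Split: l1_idx=0, l2_idx=2, offset=18
L1[0] = 1
L2[1][2] = 50
paddr = 50 * 32 + 18 = 1618

Answer: 1618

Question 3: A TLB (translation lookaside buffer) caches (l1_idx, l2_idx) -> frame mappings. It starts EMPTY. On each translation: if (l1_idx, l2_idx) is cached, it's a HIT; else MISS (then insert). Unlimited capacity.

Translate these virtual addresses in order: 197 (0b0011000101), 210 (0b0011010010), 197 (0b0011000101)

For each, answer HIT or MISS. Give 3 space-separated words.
Answer: MISS HIT HIT

Derivation:
vaddr=197: (0,6) not in TLB -> MISS, insert
vaddr=210: (0,6) in TLB -> HIT
vaddr=197: (0,6) in TLB -> HIT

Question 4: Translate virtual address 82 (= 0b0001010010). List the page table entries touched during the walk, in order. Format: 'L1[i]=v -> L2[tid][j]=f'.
Answer: L1[0]=1 -> L2[1][2]=50

Derivation:
vaddr = 82 = 0b0001010010
Split: l1_idx=0, l2_idx=2, offset=18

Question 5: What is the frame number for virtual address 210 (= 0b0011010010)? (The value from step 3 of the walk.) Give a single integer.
Answer: 59

Derivation:
vaddr = 210: l1_idx=0, l2_idx=6
L1[0] = 1; L2[1][6] = 59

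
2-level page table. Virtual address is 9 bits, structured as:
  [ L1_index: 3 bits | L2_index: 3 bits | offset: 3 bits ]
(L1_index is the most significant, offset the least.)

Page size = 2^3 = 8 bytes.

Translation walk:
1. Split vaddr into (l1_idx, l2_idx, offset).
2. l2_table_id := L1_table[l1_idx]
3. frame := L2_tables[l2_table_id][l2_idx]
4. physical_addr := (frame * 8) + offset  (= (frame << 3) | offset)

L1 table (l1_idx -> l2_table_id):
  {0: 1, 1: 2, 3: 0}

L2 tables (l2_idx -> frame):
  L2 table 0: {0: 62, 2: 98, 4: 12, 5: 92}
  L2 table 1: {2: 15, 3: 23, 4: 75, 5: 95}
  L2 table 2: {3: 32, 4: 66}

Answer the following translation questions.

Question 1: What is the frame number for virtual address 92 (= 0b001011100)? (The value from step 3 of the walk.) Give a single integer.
Answer: 32

Derivation:
vaddr = 92: l1_idx=1, l2_idx=3
L1[1] = 2; L2[2][3] = 32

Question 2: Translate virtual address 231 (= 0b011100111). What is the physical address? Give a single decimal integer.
Answer: 103

Derivation:
vaddr = 231 = 0b011100111
Split: l1_idx=3, l2_idx=4, offset=7
L1[3] = 0
L2[0][4] = 12
paddr = 12 * 8 + 7 = 103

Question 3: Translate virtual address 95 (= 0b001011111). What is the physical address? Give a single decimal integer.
vaddr = 95 = 0b001011111
Split: l1_idx=1, l2_idx=3, offset=7
L1[1] = 2
L2[2][3] = 32
paddr = 32 * 8 + 7 = 263

Answer: 263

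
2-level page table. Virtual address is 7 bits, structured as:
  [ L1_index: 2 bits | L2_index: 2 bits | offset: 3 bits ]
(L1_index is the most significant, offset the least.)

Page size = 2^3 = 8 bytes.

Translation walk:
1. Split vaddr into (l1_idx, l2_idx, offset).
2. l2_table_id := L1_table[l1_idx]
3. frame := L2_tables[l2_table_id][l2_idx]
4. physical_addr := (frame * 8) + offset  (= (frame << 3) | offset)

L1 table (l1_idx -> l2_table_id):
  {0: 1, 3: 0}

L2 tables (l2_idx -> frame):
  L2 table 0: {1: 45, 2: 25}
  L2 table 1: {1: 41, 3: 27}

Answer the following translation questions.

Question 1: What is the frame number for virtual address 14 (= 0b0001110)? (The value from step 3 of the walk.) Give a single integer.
vaddr = 14: l1_idx=0, l2_idx=1
L1[0] = 1; L2[1][1] = 41

Answer: 41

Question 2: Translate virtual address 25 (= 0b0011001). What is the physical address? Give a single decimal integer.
vaddr = 25 = 0b0011001
Split: l1_idx=0, l2_idx=3, offset=1
L1[0] = 1
L2[1][3] = 27
paddr = 27 * 8 + 1 = 217

Answer: 217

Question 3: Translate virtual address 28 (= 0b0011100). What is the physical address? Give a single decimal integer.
vaddr = 28 = 0b0011100
Split: l1_idx=0, l2_idx=3, offset=4
L1[0] = 1
L2[1][3] = 27
paddr = 27 * 8 + 4 = 220

Answer: 220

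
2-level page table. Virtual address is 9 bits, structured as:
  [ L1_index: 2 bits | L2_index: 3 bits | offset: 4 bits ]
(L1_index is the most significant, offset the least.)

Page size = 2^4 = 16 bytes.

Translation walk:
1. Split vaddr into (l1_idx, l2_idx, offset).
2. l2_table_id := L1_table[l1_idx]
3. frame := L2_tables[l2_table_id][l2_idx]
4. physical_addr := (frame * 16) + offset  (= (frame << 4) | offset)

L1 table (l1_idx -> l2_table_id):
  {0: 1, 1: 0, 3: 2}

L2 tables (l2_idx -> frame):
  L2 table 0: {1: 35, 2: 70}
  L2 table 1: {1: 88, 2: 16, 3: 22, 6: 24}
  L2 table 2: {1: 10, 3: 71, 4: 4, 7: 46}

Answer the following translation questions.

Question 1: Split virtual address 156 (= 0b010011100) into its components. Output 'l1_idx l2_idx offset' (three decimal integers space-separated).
vaddr = 156 = 0b010011100
  top 2 bits -> l1_idx = 1
  next 3 bits -> l2_idx = 1
  bottom 4 bits -> offset = 12

Answer: 1 1 12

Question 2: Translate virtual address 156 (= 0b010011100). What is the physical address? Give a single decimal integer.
vaddr = 156 = 0b010011100
Split: l1_idx=1, l2_idx=1, offset=12
L1[1] = 0
L2[0][1] = 35
paddr = 35 * 16 + 12 = 572

Answer: 572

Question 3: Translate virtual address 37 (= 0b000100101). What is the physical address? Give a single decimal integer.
vaddr = 37 = 0b000100101
Split: l1_idx=0, l2_idx=2, offset=5
L1[0] = 1
L2[1][2] = 16
paddr = 16 * 16 + 5 = 261

Answer: 261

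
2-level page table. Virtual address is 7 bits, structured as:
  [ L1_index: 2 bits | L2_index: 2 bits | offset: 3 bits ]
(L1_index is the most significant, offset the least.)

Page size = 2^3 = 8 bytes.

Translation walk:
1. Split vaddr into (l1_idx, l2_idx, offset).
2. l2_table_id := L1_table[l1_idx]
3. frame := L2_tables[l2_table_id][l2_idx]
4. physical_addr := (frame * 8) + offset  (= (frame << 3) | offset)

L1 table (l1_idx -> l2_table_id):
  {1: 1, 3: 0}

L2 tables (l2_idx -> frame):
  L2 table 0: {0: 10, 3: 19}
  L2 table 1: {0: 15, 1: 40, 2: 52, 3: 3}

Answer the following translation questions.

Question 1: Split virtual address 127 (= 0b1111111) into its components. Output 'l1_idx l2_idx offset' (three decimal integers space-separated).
vaddr = 127 = 0b1111111
  top 2 bits -> l1_idx = 3
  next 2 bits -> l2_idx = 3
  bottom 3 bits -> offset = 7

Answer: 3 3 7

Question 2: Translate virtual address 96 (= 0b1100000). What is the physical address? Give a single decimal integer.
vaddr = 96 = 0b1100000
Split: l1_idx=3, l2_idx=0, offset=0
L1[3] = 0
L2[0][0] = 10
paddr = 10 * 8 + 0 = 80

Answer: 80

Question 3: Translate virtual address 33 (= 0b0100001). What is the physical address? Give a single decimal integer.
vaddr = 33 = 0b0100001
Split: l1_idx=1, l2_idx=0, offset=1
L1[1] = 1
L2[1][0] = 15
paddr = 15 * 8 + 1 = 121

Answer: 121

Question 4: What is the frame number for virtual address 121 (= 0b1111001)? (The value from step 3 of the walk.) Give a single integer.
vaddr = 121: l1_idx=3, l2_idx=3
L1[3] = 0; L2[0][3] = 19

Answer: 19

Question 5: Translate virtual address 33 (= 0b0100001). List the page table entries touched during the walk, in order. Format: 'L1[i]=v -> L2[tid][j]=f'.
Answer: L1[1]=1 -> L2[1][0]=15

Derivation:
vaddr = 33 = 0b0100001
Split: l1_idx=1, l2_idx=0, offset=1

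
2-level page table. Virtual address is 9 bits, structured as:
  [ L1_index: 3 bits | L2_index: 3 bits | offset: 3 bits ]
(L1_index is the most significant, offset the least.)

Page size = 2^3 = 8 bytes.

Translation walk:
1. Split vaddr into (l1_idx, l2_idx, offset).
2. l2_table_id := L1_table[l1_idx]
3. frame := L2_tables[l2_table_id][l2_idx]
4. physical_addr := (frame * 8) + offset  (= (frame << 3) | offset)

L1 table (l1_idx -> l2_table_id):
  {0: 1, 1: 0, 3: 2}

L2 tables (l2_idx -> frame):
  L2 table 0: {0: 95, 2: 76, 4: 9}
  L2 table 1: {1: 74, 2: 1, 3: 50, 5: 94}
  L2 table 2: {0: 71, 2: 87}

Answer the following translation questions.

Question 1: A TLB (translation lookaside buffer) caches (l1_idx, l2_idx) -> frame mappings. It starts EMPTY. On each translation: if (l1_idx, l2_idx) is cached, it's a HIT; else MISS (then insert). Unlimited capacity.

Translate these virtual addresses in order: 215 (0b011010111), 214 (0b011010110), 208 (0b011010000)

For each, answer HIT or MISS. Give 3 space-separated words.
Answer: MISS HIT HIT

Derivation:
vaddr=215: (3,2) not in TLB -> MISS, insert
vaddr=214: (3,2) in TLB -> HIT
vaddr=208: (3,2) in TLB -> HIT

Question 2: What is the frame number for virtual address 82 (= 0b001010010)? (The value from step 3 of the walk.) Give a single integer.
vaddr = 82: l1_idx=1, l2_idx=2
L1[1] = 0; L2[0][2] = 76

Answer: 76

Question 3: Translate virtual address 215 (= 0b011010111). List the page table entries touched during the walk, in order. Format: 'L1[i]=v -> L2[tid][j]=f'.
vaddr = 215 = 0b011010111
Split: l1_idx=3, l2_idx=2, offset=7

Answer: L1[3]=2 -> L2[2][2]=87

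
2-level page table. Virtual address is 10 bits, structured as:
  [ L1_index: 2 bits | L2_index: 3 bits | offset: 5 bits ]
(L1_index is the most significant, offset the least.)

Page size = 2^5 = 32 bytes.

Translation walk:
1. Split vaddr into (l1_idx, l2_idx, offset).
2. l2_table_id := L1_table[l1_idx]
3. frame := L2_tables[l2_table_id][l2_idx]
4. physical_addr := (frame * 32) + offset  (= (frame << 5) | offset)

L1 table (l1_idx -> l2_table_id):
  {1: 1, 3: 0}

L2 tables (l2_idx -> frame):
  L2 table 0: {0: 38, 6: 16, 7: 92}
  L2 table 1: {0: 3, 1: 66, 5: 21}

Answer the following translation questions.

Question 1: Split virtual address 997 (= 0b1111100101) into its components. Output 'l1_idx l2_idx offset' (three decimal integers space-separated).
vaddr = 997 = 0b1111100101
  top 2 bits -> l1_idx = 3
  next 3 bits -> l2_idx = 7
  bottom 5 bits -> offset = 5

Answer: 3 7 5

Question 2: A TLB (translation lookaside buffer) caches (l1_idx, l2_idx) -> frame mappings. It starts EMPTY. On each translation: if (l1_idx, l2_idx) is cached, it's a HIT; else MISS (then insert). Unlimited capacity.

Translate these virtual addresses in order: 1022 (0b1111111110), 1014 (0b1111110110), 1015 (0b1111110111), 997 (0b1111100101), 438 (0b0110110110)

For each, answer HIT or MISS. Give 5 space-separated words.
vaddr=1022: (3,7) not in TLB -> MISS, insert
vaddr=1014: (3,7) in TLB -> HIT
vaddr=1015: (3,7) in TLB -> HIT
vaddr=997: (3,7) in TLB -> HIT
vaddr=438: (1,5) not in TLB -> MISS, insert

Answer: MISS HIT HIT HIT MISS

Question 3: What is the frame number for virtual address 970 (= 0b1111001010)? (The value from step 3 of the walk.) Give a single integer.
Answer: 16

Derivation:
vaddr = 970: l1_idx=3, l2_idx=6
L1[3] = 0; L2[0][6] = 16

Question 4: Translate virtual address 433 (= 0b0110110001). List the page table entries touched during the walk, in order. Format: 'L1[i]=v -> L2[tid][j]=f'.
vaddr = 433 = 0b0110110001
Split: l1_idx=1, l2_idx=5, offset=17

Answer: L1[1]=1 -> L2[1][5]=21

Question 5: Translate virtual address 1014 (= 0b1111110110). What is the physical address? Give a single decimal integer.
vaddr = 1014 = 0b1111110110
Split: l1_idx=3, l2_idx=7, offset=22
L1[3] = 0
L2[0][7] = 92
paddr = 92 * 32 + 22 = 2966

Answer: 2966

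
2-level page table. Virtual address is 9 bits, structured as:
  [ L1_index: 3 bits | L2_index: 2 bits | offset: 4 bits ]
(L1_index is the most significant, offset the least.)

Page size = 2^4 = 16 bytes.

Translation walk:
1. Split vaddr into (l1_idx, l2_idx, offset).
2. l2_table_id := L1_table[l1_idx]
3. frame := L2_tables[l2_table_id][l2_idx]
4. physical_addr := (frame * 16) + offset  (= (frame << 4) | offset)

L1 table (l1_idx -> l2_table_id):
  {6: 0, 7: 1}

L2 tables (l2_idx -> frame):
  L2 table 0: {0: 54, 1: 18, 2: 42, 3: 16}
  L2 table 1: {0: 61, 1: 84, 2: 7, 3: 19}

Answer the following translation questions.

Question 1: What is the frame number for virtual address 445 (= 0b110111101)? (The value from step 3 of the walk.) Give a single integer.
Answer: 16

Derivation:
vaddr = 445: l1_idx=6, l2_idx=3
L1[6] = 0; L2[0][3] = 16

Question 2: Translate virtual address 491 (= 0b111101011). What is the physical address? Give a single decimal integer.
vaddr = 491 = 0b111101011
Split: l1_idx=7, l2_idx=2, offset=11
L1[7] = 1
L2[1][2] = 7
paddr = 7 * 16 + 11 = 123

Answer: 123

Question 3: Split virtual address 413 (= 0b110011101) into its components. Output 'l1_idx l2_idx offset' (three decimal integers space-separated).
Answer: 6 1 13

Derivation:
vaddr = 413 = 0b110011101
  top 3 bits -> l1_idx = 6
  next 2 bits -> l2_idx = 1
  bottom 4 bits -> offset = 13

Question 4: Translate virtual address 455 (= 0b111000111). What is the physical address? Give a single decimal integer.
vaddr = 455 = 0b111000111
Split: l1_idx=7, l2_idx=0, offset=7
L1[7] = 1
L2[1][0] = 61
paddr = 61 * 16 + 7 = 983

Answer: 983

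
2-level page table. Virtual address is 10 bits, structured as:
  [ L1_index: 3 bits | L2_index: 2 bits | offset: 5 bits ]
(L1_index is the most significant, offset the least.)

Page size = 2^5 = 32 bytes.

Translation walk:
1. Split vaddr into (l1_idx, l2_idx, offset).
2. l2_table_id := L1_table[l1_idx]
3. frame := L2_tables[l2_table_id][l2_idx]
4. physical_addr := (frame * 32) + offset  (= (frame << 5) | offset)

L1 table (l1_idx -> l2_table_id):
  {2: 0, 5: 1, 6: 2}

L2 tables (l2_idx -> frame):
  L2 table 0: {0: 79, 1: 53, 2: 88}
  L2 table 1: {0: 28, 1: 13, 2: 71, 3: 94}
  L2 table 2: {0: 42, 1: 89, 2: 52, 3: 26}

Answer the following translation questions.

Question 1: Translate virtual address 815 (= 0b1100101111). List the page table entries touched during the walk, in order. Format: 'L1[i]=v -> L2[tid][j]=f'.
Answer: L1[6]=2 -> L2[2][1]=89

Derivation:
vaddr = 815 = 0b1100101111
Split: l1_idx=6, l2_idx=1, offset=15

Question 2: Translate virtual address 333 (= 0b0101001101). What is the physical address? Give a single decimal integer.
vaddr = 333 = 0b0101001101
Split: l1_idx=2, l2_idx=2, offset=13
L1[2] = 0
L2[0][2] = 88
paddr = 88 * 32 + 13 = 2829

Answer: 2829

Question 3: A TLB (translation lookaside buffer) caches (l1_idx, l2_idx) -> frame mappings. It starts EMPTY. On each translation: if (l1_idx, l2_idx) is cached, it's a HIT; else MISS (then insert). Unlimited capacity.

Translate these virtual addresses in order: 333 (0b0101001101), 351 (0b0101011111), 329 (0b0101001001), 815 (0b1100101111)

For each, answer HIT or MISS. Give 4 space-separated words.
Answer: MISS HIT HIT MISS

Derivation:
vaddr=333: (2,2) not in TLB -> MISS, insert
vaddr=351: (2,2) in TLB -> HIT
vaddr=329: (2,2) in TLB -> HIT
vaddr=815: (6,1) not in TLB -> MISS, insert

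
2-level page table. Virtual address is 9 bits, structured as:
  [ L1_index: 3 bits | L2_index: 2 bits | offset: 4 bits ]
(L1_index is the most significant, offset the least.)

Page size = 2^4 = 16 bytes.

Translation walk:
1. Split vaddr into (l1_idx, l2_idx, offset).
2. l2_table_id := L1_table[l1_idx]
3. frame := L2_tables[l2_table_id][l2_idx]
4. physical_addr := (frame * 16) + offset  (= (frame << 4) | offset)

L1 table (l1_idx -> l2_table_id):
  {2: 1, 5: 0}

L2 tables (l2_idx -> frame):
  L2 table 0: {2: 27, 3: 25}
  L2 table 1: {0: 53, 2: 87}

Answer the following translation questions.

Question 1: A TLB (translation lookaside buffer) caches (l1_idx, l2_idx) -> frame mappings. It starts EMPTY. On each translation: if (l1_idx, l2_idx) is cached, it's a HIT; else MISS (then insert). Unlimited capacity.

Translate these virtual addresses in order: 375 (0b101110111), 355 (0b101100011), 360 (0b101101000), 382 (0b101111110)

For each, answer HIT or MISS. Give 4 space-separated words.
vaddr=375: (5,3) not in TLB -> MISS, insert
vaddr=355: (5,2) not in TLB -> MISS, insert
vaddr=360: (5,2) in TLB -> HIT
vaddr=382: (5,3) in TLB -> HIT

Answer: MISS MISS HIT HIT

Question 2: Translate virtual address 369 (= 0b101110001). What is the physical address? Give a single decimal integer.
Answer: 401

Derivation:
vaddr = 369 = 0b101110001
Split: l1_idx=5, l2_idx=3, offset=1
L1[5] = 0
L2[0][3] = 25
paddr = 25 * 16 + 1 = 401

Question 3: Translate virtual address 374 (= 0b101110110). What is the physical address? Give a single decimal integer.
vaddr = 374 = 0b101110110
Split: l1_idx=5, l2_idx=3, offset=6
L1[5] = 0
L2[0][3] = 25
paddr = 25 * 16 + 6 = 406

Answer: 406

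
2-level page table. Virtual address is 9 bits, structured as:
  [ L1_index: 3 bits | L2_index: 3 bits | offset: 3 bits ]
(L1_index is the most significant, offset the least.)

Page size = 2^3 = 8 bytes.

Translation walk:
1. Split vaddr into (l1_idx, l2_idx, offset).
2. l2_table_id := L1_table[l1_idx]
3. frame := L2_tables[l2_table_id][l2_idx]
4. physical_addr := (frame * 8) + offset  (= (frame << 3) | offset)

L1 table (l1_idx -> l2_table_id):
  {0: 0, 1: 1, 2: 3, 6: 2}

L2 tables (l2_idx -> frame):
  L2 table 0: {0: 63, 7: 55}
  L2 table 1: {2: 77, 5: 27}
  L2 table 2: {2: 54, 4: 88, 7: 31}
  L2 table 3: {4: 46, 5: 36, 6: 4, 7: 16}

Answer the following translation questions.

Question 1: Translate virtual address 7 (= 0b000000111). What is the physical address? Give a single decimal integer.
Answer: 511

Derivation:
vaddr = 7 = 0b000000111
Split: l1_idx=0, l2_idx=0, offset=7
L1[0] = 0
L2[0][0] = 63
paddr = 63 * 8 + 7 = 511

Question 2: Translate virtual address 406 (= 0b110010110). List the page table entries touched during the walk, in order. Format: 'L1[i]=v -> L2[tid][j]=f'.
vaddr = 406 = 0b110010110
Split: l1_idx=6, l2_idx=2, offset=6

Answer: L1[6]=2 -> L2[2][2]=54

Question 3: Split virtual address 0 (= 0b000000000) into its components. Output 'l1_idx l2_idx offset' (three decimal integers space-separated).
vaddr = 0 = 0b000000000
  top 3 bits -> l1_idx = 0
  next 3 bits -> l2_idx = 0
  bottom 3 bits -> offset = 0

Answer: 0 0 0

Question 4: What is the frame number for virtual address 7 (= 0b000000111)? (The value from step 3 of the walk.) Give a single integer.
vaddr = 7: l1_idx=0, l2_idx=0
L1[0] = 0; L2[0][0] = 63

Answer: 63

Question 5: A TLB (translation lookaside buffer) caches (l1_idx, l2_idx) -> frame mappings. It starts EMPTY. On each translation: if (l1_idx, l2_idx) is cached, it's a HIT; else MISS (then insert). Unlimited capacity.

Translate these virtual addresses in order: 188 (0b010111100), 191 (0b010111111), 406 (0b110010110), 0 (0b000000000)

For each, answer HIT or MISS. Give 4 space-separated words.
vaddr=188: (2,7) not in TLB -> MISS, insert
vaddr=191: (2,7) in TLB -> HIT
vaddr=406: (6,2) not in TLB -> MISS, insert
vaddr=0: (0,0) not in TLB -> MISS, insert

Answer: MISS HIT MISS MISS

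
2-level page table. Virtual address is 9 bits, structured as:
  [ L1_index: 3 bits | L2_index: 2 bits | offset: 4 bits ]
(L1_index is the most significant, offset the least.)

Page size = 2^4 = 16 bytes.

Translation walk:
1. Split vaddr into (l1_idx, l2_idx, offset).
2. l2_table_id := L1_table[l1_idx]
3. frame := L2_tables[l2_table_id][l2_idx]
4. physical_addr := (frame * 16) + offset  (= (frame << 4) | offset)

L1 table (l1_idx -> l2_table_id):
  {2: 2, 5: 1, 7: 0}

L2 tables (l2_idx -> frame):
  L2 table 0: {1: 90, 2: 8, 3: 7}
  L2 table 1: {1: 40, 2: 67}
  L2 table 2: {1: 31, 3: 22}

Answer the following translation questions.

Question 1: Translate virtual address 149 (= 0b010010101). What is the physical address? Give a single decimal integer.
Answer: 501

Derivation:
vaddr = 149 = 0b010010101
Split: l1_idx=2, l2_idx=1, offset=5
L1[2] = 2
L2[2][1] = 31
paddr = 31 * 16 + 5 = 501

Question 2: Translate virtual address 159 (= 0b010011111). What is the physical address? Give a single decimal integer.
Answer: 511

Derivation:
vaddr = 159 = 0b010011111
Split: l1_idx=2, l2_idx=1, offset=15
L1[2] = 2
L2[2][1] = 31
paddr = 31 * 16 + 15 = 511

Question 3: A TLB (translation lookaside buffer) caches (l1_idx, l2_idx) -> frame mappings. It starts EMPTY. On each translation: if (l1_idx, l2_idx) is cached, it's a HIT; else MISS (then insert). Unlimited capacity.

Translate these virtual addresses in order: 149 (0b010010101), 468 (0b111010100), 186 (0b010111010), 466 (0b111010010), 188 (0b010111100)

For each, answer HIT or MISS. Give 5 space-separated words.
vaddr=149: (2,1) not in TLB -> MISS, insert
vaddr=468: (7,1) not in TLB -> MISS, insert
vaddr=186: (2,3) not in TLB -> MISS, insert
vaddr=466: (7,1) in TLB -> HIT
vaddr=188: (2,3) in TLB -> HIT

Answer: MISS MISS MISS HIT HIT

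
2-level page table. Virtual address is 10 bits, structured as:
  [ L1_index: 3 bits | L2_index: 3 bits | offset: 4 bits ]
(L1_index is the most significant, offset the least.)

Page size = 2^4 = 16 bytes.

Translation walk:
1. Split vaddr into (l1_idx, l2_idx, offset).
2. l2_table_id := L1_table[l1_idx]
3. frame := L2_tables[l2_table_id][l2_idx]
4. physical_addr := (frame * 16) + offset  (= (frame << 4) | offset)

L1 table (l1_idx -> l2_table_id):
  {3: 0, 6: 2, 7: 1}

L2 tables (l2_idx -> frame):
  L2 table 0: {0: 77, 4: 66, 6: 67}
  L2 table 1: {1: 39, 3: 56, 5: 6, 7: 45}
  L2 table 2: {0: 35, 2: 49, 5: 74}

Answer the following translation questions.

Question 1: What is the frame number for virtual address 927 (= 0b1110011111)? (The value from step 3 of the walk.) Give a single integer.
Answer: 39

Derivation:
vaddr = 927: l1_idx=7, l2_idx=1
L1[7] = 1; L2[1][1] = 39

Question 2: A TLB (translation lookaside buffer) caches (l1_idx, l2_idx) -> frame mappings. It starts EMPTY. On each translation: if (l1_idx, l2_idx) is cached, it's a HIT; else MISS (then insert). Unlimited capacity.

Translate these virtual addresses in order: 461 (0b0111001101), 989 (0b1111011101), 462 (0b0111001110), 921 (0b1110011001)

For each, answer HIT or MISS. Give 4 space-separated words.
Answer: MISS MISS HIT MISS

Derivation:
vaddr=461: (3,4) not in TLB -> MISS, insert
vaddr=989: (7,5) not in TLB -> MISS, insert
vaddr=462: (3,4) in TLB -> HIT
vaddr=921: (7,1) not in TLB -> MISS, insert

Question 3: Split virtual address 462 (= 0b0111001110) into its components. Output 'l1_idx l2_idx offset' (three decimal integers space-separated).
Answer: 3 4 14

Derivation:
vaddr = 462 = 0b0111001110
  top 3 bits -> l1_idx = 3
  next 3 bits -> l2_idx = 4
  bottom 4 bits -> offset = 14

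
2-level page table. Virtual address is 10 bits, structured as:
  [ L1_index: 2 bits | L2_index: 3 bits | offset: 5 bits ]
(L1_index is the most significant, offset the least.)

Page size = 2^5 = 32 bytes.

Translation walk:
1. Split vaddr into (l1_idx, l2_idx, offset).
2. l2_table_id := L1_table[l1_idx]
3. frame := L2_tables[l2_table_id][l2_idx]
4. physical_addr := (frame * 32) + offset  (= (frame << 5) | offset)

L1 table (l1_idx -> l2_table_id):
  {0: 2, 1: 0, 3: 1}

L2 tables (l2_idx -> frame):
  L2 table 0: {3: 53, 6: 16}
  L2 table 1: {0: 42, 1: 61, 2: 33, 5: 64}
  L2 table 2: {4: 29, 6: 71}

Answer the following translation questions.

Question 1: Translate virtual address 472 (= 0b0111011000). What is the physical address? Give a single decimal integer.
vaddr = 472 = 0b0111011000
Split: l1_idx=1, l2_idx=6, offset=24
L1[1] = 0
L2[0][6] = 16
paddr = 16 * 32 + 24 = 536

Answer: 536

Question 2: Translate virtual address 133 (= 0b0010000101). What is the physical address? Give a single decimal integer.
vaddr = 133 = 0b0010000101
Split: l1_idx=0, l2_idx=4, offset=5
L1[0] = 2
L2[2][4] = 29
paddr = 29 * 32 + 5 = 933

Answer: 933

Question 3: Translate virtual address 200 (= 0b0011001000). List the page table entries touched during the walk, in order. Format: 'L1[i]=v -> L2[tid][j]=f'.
vaddr = 200 = 0b0011001000
Split: l1_idx=0, l2_idx=6, offset=8

Answer: L1[0]=2 -> L2[2][6]=71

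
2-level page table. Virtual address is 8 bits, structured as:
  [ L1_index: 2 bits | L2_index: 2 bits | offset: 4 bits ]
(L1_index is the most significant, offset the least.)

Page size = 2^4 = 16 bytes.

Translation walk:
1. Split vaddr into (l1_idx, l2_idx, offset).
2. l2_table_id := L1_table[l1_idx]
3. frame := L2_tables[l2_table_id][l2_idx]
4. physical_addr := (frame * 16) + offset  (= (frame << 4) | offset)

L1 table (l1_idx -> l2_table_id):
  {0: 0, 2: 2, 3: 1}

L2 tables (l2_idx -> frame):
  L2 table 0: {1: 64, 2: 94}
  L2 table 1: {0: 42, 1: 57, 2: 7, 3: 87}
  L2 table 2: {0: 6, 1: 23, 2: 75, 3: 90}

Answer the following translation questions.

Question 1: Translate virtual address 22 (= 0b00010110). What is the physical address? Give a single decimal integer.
vaddr = 22 = 0b00010110
Split: l1_idx=0, l2_idx=1, offset=6
L1[0] = 0
L2[0][1] = 64
paddr = 64 * 16 + 6 = 1030

Answer: 1030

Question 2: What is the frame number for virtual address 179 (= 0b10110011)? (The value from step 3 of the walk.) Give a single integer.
vaddr = 179: l1_idx=2, l2_idx=3
L1[2] = 2; L2[2][3] = 90

Answer: 90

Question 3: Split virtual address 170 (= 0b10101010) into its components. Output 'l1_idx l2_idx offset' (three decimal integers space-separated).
Answer: 2 2 10

Derivation:
vaddr = 170 = 0b10101010
  top 2 bits -> l1_idx = 2
  next 2 bits -> l2_idx = 2
  bottom 4 bits -> offset = 10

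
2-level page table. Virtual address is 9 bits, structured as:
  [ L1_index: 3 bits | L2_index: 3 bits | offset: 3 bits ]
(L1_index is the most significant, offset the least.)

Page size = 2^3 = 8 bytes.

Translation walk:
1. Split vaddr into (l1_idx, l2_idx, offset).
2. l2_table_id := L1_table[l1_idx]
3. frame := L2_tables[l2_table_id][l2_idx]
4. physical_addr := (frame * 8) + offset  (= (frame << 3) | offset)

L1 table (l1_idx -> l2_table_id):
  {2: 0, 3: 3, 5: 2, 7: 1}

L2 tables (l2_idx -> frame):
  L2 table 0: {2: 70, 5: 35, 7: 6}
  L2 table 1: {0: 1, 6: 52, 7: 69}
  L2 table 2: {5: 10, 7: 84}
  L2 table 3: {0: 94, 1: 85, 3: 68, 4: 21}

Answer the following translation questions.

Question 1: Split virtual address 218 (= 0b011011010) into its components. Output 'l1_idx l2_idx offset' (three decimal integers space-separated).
vaddr = 218 = 0b011011010
  top 3 bits -> l1_idx = 3
  next 3 bits -> l2_idx = 3
  bottom 3 bits -> offset = 2

Answer: 3 3 2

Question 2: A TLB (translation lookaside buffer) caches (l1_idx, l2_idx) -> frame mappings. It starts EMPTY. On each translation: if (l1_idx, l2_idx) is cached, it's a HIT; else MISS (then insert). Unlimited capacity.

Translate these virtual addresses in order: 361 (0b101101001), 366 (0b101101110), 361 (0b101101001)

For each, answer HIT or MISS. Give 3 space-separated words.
Answer: MISS HIT HIT

Derivation:
vaddr=361: (5,5) not in TLB -> MISS, insert
vaddr=366: (5,5) in TLB -> HIT
vaddr=361: (5,5) in TLB -> HIT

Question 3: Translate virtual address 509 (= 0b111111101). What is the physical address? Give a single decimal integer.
Answer: 557

Derivation:
vaddr = 509 = 0b111111101
Split: l1_idx=7, l2_idx=7, offset=5
L1[7] = 1
L2[1][7] = 69
paddr = 69 * 8 + 5 = 557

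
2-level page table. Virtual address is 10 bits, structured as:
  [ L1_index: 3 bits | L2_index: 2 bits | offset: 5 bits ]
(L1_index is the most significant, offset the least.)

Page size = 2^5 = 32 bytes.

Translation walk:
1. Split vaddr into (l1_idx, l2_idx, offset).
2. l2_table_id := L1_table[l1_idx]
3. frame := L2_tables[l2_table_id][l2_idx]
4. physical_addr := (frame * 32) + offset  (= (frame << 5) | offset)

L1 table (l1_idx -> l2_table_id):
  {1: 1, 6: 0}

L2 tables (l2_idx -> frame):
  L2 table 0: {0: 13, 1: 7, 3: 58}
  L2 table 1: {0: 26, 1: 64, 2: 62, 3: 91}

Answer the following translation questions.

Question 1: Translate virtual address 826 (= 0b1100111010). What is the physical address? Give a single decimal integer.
Answer: 250

Derivation:
vaddr = 826 = 0b1100111010
Split: l1_idx=6, l2_idx=1, offset=26
L1[6] = 0
L2[0][1] = 7
paddr = 7 * 32 + 26 = 250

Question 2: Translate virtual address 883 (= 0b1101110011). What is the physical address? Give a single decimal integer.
vaddr = 883 = 0b1101110011
Split: l1_idx=6, l2_idx=3, offset=19
L1[6] = 0
L2[0][3] = 58
paddr = 58 * 32 + 19 = 1875

Answer: 1875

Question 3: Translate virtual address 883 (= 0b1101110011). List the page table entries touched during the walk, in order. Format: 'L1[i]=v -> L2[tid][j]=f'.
vaddr = 883 = 0b1101110011
Split: l1_idx=6, l2_idx=3, offset=19

Answer: L1[6]=0 -> L2[0][3]=58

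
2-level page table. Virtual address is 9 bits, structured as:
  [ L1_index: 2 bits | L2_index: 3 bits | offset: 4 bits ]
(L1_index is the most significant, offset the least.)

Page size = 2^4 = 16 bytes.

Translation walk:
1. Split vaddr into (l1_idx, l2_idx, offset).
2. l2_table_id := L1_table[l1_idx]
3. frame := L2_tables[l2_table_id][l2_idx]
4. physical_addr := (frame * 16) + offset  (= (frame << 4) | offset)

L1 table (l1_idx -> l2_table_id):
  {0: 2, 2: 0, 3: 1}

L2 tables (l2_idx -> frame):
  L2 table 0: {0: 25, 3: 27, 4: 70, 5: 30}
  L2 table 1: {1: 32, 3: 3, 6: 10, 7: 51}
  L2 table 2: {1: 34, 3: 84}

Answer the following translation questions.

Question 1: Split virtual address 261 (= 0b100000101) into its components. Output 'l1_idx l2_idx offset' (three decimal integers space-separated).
Answer: 2 0 5

Derivation:
vaddr = 261 = 0b100000101
  top 2 bits -> l1_idx = 2
  next 3 bits -> l2_idx = 0
  bottom 4 bits -> offset = 5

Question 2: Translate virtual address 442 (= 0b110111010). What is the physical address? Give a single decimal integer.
Answer: 58

Derivation:
vaddr = 442 = 0b110111010
Split: l1_idx=3, l2_idx=3, offset=10
L1[3] = 1
L2[1][3] = 3
paddr = 3 * 16 + 10 = 58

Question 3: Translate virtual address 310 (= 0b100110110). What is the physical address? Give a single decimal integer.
Answer: 438

Derivation:
vaddr = 310 = 0b100110110
Split: l1_idx=2, l2_idx=3, offset=6
L1[2] = 0
L2[0][3] = 27
paddr = 27 * 16 + 6 = 438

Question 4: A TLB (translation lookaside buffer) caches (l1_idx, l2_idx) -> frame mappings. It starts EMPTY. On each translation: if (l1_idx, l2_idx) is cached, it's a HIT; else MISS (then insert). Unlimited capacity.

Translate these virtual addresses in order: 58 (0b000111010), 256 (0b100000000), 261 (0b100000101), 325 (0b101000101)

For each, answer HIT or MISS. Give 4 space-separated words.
vaddr=58: (0,3) not in TLB -> MISS, insert
vaddr=256: (2,0) not in TLB -> MISS, insert
vaddr=261: (2,0) in TLB -> HIT
vaddr=325: (2,4) not in TLB -> MISS, insert

Answer: MISS MISS HIT MISS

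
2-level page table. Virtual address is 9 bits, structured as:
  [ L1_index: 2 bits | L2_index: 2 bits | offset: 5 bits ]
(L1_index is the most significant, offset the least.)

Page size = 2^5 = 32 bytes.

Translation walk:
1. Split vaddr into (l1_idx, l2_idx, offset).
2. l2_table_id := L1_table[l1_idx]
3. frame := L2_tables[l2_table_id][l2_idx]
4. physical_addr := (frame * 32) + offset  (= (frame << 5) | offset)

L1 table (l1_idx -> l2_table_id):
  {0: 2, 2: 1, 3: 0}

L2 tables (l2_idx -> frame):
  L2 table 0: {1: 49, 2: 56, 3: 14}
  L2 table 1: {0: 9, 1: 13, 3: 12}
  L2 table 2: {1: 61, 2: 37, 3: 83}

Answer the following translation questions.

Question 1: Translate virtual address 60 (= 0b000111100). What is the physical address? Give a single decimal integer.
vaddr = 60 = 0b000111100
Split: l1_idx=0, l2_idx=1, offset=28
L1[0] = 2
L2[2][1] = 61
paddr = 61 * 32 + 28 = 1980

Answer: 1980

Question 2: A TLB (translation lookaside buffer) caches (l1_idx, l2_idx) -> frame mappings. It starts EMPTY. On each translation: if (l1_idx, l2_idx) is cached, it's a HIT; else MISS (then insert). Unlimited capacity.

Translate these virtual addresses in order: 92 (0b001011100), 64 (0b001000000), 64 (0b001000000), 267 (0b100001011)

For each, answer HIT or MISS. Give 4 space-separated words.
vaddr=92: (0,2) not in TLB -> MISS, insert
vaddr=64: (0,2) in TLB -> HIT
vaddr=64: (0,2) in TLB -> HIT
vaddr=267: (2,0) not in TLB -> MISS, insert

Answer: MISS HIT HIT MISS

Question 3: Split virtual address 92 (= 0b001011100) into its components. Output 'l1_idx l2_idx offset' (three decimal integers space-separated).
vaddr = 92 = 0b001011100
  top 2 bits -> l1_idx = 0
  next 2 bits -> l2_idx = 2
  bottom 5 bits -> offset = 28

Answer: 0 2 28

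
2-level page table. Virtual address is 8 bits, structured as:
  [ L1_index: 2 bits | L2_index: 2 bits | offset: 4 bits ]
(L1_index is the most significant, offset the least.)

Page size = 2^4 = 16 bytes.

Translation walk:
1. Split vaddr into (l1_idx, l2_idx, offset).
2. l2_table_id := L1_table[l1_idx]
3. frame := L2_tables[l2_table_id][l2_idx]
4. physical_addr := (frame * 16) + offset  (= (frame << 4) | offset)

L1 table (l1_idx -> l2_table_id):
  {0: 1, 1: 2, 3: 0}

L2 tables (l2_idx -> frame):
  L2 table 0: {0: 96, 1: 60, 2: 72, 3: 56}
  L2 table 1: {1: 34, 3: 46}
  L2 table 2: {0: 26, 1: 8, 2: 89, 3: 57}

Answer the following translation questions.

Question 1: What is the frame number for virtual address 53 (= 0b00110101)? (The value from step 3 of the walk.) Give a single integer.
Answer: 46

Derivation:
vaddr = 53: l1_idx=0, l2_idx=3
L1[0] = 1; L2[1][3] = 46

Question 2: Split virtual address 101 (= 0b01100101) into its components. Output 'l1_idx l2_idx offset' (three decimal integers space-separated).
vaddr = 101 = 0b01100101
  top 2 bits -> l1_idx = 1
  next 2 bits -> l2_idx = 2
  bottom 4 bits -> offset = 5

Answer: 1 2 5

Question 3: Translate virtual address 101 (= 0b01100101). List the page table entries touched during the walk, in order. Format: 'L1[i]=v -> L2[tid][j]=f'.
Answer: L1[1]=2 -> L2[2][2]=89

Derivation:
vaddr = 101 = 0b01100101
Split: l1_idx=1, l2_idx=2, offset=5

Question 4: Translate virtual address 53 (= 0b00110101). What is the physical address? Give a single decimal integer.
Answer: 741

Derivation:
vaddr = 53 = 0b00110101
Split: l1_idx=0, l2_idx=3, offset=5
L1[0] = 1
L2[1][3] = 46
paddr = 46 * 16 + 5 = 741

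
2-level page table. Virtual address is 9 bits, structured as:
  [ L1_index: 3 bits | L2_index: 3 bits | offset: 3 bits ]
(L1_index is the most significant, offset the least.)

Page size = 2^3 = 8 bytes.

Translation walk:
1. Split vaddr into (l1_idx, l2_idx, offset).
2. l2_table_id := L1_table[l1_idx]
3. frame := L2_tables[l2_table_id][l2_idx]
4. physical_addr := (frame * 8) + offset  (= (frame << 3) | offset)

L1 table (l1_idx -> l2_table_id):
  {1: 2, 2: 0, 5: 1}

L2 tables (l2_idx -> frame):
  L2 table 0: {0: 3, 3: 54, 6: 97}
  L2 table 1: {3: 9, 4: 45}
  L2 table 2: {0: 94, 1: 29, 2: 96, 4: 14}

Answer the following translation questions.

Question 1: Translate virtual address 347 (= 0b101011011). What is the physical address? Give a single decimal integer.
Answer: 75

Derivation:
vaddr = 347 = 0b101011011
Split: l1_idx=5, l2_idx=3, offset=3
L1[5] = 1
L2[1][3] = 9
paddr = 9 * 8 + 3 = 75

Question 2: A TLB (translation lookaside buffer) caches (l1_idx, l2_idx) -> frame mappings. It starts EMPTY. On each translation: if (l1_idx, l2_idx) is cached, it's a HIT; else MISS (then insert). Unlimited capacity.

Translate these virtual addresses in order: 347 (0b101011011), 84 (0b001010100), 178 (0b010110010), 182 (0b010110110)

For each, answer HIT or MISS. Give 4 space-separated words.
Answer: MISS MISS MISS HIT

Derivation:
vaddr=347: (5,3) not in TLB -> MISS, insert
vaddr=84: (1,2) not in TLB -> MISS, insert
vaddr=178: (2,6) not in TLB -> MISS, insert
vaddr=182: (2,6) in TLB -> HIT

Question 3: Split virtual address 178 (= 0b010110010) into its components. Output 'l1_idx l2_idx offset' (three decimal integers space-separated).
Answer: 2 6 2

Derivation:
vaddr = 178 = 0b010110010
  top 3 bits -> l1_idx = 2
  next 3 bits -> l2_idx = 6
  bottom 3 bits -> offset = 2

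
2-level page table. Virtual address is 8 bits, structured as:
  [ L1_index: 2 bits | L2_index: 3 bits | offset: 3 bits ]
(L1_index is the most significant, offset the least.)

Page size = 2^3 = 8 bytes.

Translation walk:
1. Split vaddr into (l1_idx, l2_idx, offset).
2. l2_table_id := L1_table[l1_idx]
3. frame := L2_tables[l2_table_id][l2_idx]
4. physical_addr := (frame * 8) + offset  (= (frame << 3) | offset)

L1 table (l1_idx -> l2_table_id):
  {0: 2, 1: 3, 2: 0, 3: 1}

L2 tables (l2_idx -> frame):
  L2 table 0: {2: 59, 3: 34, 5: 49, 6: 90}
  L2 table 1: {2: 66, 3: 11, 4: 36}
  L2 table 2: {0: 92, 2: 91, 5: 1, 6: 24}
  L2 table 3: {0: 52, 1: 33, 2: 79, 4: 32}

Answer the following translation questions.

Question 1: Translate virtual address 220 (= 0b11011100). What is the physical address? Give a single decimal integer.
vaddr = 220 = 0b11011100
Split: l1_idx=3, l2_idx=3, offset=4
L1[3] = 1
L2[1][3] = 11
paddr = 11 * 8 + 4 = 92

Answer: 92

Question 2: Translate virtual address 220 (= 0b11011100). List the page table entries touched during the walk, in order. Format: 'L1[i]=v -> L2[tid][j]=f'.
Answer: L1[3]=1 -> L2[1][3]=11

Derivation:
vaddr = 220 = 0b11011100
Split: l1_idx=3, l2_idx=3, offset=4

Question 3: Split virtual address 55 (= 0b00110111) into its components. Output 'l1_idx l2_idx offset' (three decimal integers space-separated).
Answer: 0 6 7

Derivation:
vaddr = 55 = 0b00110111
  top 2 bits -> l1_idx = 0
  next 3 bits -> l2_idx = 6
  bottom 3 bits -> offset = 7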